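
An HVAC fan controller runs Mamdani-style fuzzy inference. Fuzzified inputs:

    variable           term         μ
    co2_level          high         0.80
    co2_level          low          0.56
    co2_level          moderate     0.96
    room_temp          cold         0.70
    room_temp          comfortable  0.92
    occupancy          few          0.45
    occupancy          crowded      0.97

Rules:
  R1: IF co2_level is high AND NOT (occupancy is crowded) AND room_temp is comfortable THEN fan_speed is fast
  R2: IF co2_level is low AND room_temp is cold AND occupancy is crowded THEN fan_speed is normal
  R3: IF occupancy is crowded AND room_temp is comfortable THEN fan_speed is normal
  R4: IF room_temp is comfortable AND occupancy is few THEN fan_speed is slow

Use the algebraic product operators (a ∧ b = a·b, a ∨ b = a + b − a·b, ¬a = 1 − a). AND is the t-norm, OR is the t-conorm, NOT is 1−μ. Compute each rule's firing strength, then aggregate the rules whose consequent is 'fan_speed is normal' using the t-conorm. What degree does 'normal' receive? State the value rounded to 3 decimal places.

R1: high=0.80, ¬crowded=1−0.97=0.03, comfortable=0.92; AND[a·b] → w = 0.0221
R2: low=0.56, cold=0.70, crowded=0.97; AND[a·b] → w = 0.3802
R3: crowded=0.97, comfortable=0.92; AND[a·b] → w = 0.8924
R4: comfortable=0.92, few=0.45; AND[a·b] → w = 0.4140
Rules with consequent 'normal': {R2, R3} → strengths 0.3802, 0.8924
Aggregate via t-conorm [a + b − a·b]: 0.9333

0.933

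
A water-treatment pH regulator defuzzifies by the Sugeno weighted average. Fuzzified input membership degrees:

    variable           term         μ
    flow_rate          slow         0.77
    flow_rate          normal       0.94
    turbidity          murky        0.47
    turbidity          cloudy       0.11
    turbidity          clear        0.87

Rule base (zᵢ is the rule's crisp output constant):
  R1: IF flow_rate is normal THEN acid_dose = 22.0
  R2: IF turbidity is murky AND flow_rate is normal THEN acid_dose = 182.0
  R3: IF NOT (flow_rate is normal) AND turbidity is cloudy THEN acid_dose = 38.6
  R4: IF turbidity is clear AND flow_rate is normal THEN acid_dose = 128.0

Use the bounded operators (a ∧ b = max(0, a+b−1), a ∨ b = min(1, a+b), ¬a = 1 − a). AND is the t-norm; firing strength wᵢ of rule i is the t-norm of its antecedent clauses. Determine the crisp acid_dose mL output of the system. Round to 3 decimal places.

92.120

R1 (z=22.0): normal=0.94 → w = 0.94
R2 (z=182.0): murky=0.47, normal=0.94; AND[max(0, a+b−1)] → w = 0.41
R3 (z=38.6): ¬normal=1−0.94=0.06, cloudy=0.11; AND[max(0, a+b−1)] → w = 0.00
R4 (z=128.0): clear=0.87, normal=0.94; AND[max(0, a+b−1)] → w = 0.81
Weighted average = (0.94·22.0 + 0.41·182.0 + 0.00·38.6 + 0.81·128.0) / (0.94 + 0.41 + 0.00 + 0.81)
  = 198.9800 / 2.1600 = 92.120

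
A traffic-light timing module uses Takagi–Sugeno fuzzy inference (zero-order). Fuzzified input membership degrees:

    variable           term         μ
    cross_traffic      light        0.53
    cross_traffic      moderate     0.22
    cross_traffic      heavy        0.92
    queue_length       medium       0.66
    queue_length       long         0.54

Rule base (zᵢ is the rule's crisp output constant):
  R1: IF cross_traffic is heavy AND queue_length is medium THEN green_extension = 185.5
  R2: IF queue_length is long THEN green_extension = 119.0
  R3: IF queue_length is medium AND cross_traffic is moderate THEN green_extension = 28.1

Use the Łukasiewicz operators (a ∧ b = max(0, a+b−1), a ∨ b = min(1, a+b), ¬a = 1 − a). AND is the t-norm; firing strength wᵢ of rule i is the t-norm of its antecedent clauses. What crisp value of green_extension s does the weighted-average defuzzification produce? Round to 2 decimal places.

153.44

R1 (z=185.5): heavy=0.92, medium=0.66; AND[max(0, a+b−1)] → w = 0.58
R2 (z=119.0): long=0.54 → w = 0.54
R3 (z=28.1): medium=0.66, moderate=0.22; AND[max(0, a+b−1)] → w = 0.00
Weighted average = (0.58·185.5 + 0.54·119.0 + 0.00·28.1) / (0.58 + 0.54 + 0.00)
  = 171.8500 / 1.1200 = 153.44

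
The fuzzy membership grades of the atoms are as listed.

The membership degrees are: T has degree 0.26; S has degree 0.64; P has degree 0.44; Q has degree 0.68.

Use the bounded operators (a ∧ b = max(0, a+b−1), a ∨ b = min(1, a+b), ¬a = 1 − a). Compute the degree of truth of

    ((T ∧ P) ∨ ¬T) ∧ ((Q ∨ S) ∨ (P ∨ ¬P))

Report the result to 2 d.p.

0.74

T ∧ P = max(0, a+b−1) on (0.26, 0.44) = 0.00
¬T = 1 − 0.26 = 0.74
(T ∧ P) ∨ ¬T = min(1, a+b) on (0.00, 0.74) = 0.74
Q ∨ S = min(1, a+b) on (0.68, 0.64) = 1.00
¬P = 1 − 0.44 = 0.56
P ∨ ¬P = min(1, a+b) on (0.44, 0.56) = 1.00
(Q ∨ S) ∨ (P ∨ ¬P) = min(1, a+b) on (1.00, 1.00) = 1.00
((T ∧ P) ∨ ¬T) ∧ ((Q ∨ S) ∨ (P ∨ ¬P)) = max(0, a+b−1) on (0.74, 1.00) = 0.74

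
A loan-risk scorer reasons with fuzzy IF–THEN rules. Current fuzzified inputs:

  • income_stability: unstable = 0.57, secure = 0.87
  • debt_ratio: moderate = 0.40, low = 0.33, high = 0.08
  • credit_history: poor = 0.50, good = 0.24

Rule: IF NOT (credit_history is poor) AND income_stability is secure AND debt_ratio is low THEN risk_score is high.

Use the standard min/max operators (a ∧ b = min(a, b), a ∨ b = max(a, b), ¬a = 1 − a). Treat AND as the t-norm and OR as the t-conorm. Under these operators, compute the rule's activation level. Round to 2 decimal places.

0.33

firing strength: ¬poor=1−0.50=0.50, secure=0.87, low=0.33; AND[min(a, b)] → w = 0.33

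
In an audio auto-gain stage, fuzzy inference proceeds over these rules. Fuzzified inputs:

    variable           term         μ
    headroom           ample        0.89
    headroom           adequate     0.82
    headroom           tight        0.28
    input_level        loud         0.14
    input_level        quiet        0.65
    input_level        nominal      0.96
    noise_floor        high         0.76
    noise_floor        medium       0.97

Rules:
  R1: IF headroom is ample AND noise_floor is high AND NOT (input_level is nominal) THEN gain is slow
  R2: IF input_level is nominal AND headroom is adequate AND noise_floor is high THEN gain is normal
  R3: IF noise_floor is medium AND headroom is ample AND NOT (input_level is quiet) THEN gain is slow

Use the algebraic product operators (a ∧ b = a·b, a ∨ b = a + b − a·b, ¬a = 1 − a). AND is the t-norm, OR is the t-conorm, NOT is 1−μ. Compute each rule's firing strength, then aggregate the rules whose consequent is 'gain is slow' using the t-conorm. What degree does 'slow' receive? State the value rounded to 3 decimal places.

0.321

R1: ample=0.89, high=0.76, ¬nominal=1−0.96=0.04; AND[a·b] → w = 0.0271
R2: nominal=0.96, adequate=0.82, high=0.76; AND[a·b] → w = 0.5983
R3: medium=0.97, ample=0.89, ¬quiet=1−0.65=0.35; AND[a·b] → w = 0.3022
Rules with consequent 'slow': {R1, R3} → strengths 0.0271, 0.3022
Aggregate via t-conorm [a + b − a·b]: 0.3210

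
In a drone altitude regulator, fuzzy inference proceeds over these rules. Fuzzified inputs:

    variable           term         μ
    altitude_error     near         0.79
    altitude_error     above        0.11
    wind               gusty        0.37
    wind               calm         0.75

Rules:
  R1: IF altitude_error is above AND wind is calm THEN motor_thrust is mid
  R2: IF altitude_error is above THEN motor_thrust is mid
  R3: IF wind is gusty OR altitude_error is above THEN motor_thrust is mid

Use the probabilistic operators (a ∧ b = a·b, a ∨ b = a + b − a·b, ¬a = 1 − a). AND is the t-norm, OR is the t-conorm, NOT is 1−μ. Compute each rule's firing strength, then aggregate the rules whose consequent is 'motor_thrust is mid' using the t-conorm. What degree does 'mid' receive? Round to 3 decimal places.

R1: above=0.11, calm=0.75; AND[a·b] → w = 0.0825
R2: above=0.11 → w = 0.1100
R3: gusty=0.37, above=0.11; OR[a + b − a·b] → w = 0.4393
Rules with consequent 'mid': {R1, R2, R3} → strengths 0.0825, 0.1100, 0.4393
Aggregate via t-conorm [a + b − a·b]: 0.5421

0.542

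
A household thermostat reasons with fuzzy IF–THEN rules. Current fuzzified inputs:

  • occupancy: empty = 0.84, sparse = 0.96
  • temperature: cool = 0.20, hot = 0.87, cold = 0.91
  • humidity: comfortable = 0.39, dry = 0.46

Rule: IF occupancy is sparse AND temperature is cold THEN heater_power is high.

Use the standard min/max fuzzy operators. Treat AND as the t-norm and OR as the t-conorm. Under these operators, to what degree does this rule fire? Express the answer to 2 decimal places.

firing strength: sparse=0.96, cold=0.91; AND[min(a, b)] → w = 0.91

0.91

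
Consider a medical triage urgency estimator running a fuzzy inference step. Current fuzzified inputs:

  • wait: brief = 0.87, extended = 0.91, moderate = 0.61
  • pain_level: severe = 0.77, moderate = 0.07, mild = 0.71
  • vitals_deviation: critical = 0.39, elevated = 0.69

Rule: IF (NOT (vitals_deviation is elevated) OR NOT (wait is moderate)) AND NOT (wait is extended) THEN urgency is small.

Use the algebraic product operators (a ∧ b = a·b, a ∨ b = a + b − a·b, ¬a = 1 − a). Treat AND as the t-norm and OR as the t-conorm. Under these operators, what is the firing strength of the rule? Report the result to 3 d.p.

firing strength: (¬elevated=1−0.69=0.31 OR ¬moderate=1−0.61=0.39) = 0.5791; AND[a·b] with ¬extended=1−0.91=0.09 → w = 0.0521

0.052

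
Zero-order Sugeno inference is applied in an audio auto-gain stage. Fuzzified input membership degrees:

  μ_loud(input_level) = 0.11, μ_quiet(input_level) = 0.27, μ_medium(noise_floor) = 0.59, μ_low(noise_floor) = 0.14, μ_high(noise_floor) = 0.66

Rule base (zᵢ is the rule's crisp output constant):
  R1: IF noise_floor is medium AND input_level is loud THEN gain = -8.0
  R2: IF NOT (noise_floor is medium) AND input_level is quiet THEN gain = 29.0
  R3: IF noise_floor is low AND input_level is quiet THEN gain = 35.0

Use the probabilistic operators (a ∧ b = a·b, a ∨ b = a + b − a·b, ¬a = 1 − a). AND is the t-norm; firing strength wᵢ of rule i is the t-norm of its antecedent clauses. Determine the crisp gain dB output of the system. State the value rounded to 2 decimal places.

R1 (z=-8.0): medium=0.59, loud=0.11; AND[a·b] → w = 0.0649
R2 (z=29.0): ¬medium=1−0.59=0.41, quiet=0.27; AND[a·b] → w = 0.1107
R3 (z=35.0): low=0.14, quiet=0.27; AND[a·b] → w = 0.0378
Weighted average = (0.0649·-8.0 + 0.1107·29.0 + 0.0378·35.0) / (0.0649 + 0.1107 + 0.0378)
  = 4.0141 / 0.2134 = 18.81

18.81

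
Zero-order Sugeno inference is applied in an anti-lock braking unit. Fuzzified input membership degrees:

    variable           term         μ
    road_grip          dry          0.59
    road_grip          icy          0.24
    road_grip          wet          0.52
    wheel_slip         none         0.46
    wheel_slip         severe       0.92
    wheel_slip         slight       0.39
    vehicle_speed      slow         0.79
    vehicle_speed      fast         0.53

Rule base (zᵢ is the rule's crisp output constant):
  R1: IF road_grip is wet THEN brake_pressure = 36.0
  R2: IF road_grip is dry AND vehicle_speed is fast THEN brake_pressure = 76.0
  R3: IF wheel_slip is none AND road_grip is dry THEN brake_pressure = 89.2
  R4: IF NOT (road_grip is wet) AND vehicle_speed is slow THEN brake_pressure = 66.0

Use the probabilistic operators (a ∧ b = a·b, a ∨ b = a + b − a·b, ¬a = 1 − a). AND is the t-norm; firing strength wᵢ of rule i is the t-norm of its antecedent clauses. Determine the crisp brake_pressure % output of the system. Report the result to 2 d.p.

61.84

R1 (z=36.0): wet=0.52 → w = 0.5200
R2 (z=76.0): dry=0.59, fast=0.53; AND[a·b] → w = 0.3127
R3 (z=89.2): none=0.46, dry=0.59; AND[a·b] → w = 0.2714
R4 (z=66.0): ¬wet=1−0.52=0.48, slow=0.79; AND[a·b] → w = 0.3792
Weighted average = (0.5200·36.0 + 0.3127·76.0 + 0.2714·89.2 + 0.3792·66.0) / (0.5200 + 0.3127 + 0.2714 + 0.3792)
  = 91.7213 / 1.4833 = 61.84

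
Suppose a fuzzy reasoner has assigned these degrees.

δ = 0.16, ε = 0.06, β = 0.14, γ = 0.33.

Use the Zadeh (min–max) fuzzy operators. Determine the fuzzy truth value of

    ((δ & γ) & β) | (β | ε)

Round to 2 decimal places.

δ & γ = min(a, b) on (0.16, 0.33) = 0.16
(δ & γ) & β = min(a, b) on (0.16, 0.14) = 0.14
β | ε = max(a, b) on (0.14, 0.06) = 0.14
((δ & γ) & β) | (β | ε) = max(a, b) on (0.14, 0.14) = 0.14

0.14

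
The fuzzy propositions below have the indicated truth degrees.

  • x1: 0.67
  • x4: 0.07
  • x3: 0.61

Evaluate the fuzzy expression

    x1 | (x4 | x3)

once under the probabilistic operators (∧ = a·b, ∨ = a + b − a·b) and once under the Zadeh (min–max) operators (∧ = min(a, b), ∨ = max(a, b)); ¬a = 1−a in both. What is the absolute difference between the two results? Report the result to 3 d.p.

0.210

Under probabilistic:
  x4 | x3 = a + b − a·b on (0.0700, 0.6100) = 0.6373
  x1 | (x4 | x3) = a + b − a·b on (0.6700, 0.6373) = 0.8803
  → value = 0.8803
Under Zadeh (min–max):
  x4 | x3 = max(a, b) on (0.07, 0.61) = 0.61
  x1 | (x4 | x3) = max(a, b) on (0.67, 0.61) = 0.67
  → value = 0.6700
|0.8803 − 0.6700| = 0.210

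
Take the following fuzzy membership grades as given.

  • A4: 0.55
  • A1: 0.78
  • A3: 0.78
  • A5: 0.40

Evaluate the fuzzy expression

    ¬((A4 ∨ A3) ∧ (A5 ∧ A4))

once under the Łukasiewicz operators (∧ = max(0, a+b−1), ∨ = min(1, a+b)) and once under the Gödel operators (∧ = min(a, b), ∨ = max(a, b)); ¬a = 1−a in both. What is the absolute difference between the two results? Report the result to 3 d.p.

0.400

Under Łukasiewicz:
  A4 ∨ A3 = min(1, a+b) on (0.55, 0.78) = 1.00
  A5 ∧ A4 = max(0, a+b−1) on (0.40, 0.55) = 0.00
  (A4 ∨ A3) ∧ (A5 ∧ A4) = max(0, a+b−1) on (1.00, 0.00) = 0.00
  ¬((A4 ∨ A3) ∧ (A5 ∧ A4)) = 1 − 0.00 = 1.00
  → value = 1.0000
Under Gödel:
  A4 ∨ A3 = max(a, b) on (0.55, 0.78) = 0.78
  A5 ∧ A4 = min(a, b) on (0.40, 0.55) = 0.40
  (A4 ∨ A3) ∧ (A5 ∧ A4) = min(a, b) on (0.78, 0.40) = 0.40
  ¬((A4 ∨ A3) ∧ (A5 ∧ A4)) = 1 − 0.40 = 0.60
  → value = 0.6000
|1.0000 − 0.6000| = 0.400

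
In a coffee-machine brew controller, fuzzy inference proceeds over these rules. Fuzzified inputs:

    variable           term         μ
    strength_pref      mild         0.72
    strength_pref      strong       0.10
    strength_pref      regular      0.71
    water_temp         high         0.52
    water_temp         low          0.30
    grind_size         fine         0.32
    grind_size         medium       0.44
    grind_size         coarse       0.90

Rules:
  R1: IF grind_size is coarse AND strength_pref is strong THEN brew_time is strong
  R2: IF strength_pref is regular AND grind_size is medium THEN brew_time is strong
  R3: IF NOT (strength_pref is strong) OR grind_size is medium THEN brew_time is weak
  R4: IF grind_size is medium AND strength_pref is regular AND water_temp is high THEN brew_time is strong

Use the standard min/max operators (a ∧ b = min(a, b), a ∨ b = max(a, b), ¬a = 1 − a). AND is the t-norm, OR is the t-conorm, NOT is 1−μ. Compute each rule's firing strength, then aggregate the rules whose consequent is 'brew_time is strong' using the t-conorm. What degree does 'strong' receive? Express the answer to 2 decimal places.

R1: coarse=0.90, strong=0.10; AND[min(a, b)] → w = 0.10
R2: regular=0.71, medium=0.44; AND[min(a, b)] → w = 0.44
R3: ¬strong=1−0.10=0.90, medium=0.44; OR[max(a, b)] → w = 0.90
R4: medium=0.44, regular=0.71, high=0.52; AND[min(a, b)] → w = 0.44
Rules with consequent 'strong': {R1, R2, R4} → strengths 0.10, 0.44, 0.44
Aggregate via t-conorm [max(a, b)]: 0.44

0.44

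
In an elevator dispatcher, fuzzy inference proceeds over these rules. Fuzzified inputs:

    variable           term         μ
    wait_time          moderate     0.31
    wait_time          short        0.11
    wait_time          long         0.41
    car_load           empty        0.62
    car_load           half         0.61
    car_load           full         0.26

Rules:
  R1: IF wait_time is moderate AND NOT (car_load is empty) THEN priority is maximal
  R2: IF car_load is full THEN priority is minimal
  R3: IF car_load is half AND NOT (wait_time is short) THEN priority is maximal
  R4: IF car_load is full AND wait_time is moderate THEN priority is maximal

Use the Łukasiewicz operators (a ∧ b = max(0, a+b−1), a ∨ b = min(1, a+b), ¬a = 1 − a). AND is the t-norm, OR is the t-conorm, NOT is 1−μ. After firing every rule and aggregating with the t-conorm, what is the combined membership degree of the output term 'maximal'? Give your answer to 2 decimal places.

0.50

R1: moderate=0.31, ¬empty=1−0.62=0.38; AND[max(0, a+b−1)] → w = 0.00
R2: full=0.26 → w = 0.26
R3: half=0.61, ¬short=1−0.11=0.89; AND[max(0, a+b−1)] → w = 0.50
R4: full=0.26, moderate=0.31; AND[max(0, a+b−1)] → w = 0.00
Rules with consequent 'maximal': {R1, R3, R4} → strengths 0.00, 0.50, 0.00
Aggregate via t-conorm [min(1, a+b)]: 0.50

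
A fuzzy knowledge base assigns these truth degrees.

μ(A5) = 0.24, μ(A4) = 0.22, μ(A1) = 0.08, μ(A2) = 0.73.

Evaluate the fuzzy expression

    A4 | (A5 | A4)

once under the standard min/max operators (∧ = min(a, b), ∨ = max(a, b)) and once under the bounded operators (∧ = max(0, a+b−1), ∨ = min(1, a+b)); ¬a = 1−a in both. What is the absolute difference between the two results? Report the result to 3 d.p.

0.440

Under standard min/max:
  A5 | A4 = max(a, b) on (0.24, 0.22) = 0.24
  A4 | (A5 | A4) = max(a, b) on (0.22, 0.24) = 0.24
  → value = 0.2400
Under bounded:
  A5 | A4 = min(1, a+b) on (0.24, 0.22) = 0.46
  A4 | (A5 | A4) = min(1, a+b) on (0.22, 0.46) = 0.68
  → value = 0.6800
|0.2400 − 0.6800| = 0.440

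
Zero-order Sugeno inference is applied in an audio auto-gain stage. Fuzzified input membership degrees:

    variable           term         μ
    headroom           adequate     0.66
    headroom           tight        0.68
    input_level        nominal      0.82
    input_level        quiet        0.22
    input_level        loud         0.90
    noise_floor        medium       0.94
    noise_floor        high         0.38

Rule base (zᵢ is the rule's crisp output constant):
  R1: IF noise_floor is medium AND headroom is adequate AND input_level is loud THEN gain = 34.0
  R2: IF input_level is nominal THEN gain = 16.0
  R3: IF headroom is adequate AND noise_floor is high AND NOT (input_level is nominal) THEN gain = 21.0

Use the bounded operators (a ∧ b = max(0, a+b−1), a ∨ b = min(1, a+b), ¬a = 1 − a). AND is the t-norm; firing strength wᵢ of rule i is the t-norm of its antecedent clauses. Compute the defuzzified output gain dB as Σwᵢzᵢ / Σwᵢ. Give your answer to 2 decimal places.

22.82

R1 (z=34.0): medium=0.94, adequate=0.66, loud=0.90; AND[max(0, a+b−1)] → w = 0.50
R2 (z=16.0): nominal=0.82 → w = 0.82
R3 (z=21.0): adequate=0.66, high=0.38, ¬nominal=1−0.82=0.18; AND[max(0, a+b−1)] → w = 0.00
Weighted average = (0.50·34.0 + 0.82·16.0 + 0.00·21.0) / (0.50 + 0.82 + 0.00)
  = 30.1200 / 1.3200 = 22.82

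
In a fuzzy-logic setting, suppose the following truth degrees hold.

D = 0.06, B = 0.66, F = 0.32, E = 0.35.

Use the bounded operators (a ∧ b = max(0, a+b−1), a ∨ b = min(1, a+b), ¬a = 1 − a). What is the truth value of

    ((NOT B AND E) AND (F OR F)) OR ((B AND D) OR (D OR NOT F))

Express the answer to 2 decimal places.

0.74

NOT B = 1 − 0.66 = 0.34
NOT B AND E = max(0, a+b−1) on (0.34, 0.35) = 0.00
F OR F = min(1, a+b) on (0.32, 0.32) = 0.64
(NOT B AND E) AND (F OR F) = max(0, a+b−1) on (0.00, 0.64) = 0.00
B AND D = max(0, a+b−1) on (0.66, 0.06) = 0.00
NOT F = 1 − 0.32 = 0.68
D OR NOT F = min(1, a+b) on (0.06, 0.68) = 0.74
(B AND D) OR (D OR NOT F) = min(1, a+b) on (0.00, 0.74) = 0.74
((NOT B AND E) AND (F OR F)) OR ((B AND D) OR (D OR NOT F)) = min(1, a+b) on (0.00, 0.74) = 0.74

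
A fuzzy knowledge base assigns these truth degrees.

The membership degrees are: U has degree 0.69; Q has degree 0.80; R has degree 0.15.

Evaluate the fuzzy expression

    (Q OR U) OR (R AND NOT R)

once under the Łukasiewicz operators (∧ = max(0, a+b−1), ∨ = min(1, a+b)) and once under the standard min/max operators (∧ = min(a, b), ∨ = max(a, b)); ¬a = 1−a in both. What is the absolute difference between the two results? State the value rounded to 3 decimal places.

Under Łukasiewicz:
  Q OR U = min(1, a+b) on (0.80, 0.69) = 1.00
  NOT R = 1 − 0.15 = 0.85
  R AND NOT R = max(0, a+b−1) on (0.15, 0.85) = 0.00
  (Q OR U) OR (R AND NOT R) = min(1, a+b) on (1.00, 0.00) = 1.00
  → value = 1.0000
Under standard min/max:
  Q OR U = max(a, b) on (0.80, 0.69) = 0.80
  NOT R = 1 − 0.15 = 0.85
  R AND NOT R = min(a, b) on (0.15, 0.85) = 0.15
  (Q OR U) OR (R AND NOT R) = max(a, b) on (0.80, 0.15) = 0.80
  → value = 0.8000
|1.0000 − 0.8000| = 0.200

0.200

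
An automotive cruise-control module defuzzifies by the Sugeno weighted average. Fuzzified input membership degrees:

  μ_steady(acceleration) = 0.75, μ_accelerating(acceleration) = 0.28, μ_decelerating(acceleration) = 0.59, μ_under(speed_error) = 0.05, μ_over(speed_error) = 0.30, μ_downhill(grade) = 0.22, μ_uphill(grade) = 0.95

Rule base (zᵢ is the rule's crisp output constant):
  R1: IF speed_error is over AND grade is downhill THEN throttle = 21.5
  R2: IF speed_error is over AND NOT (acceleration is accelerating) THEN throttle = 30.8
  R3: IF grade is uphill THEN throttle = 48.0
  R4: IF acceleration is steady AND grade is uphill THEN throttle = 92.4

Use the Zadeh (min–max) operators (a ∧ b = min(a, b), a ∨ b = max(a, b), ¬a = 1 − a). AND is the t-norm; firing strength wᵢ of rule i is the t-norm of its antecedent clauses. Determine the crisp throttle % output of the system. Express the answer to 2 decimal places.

58.05

R1 (z=21.5): over=0.30, downhill=0.22; AND[min(a, b)] → w = 0.22
R2 (z=30.8): over=0.30, ¬accelerating=1−0.28=0.72; AND[min(a, b)] → w = 0.30
R3 (z=48.0): uphill=0.95 → w = 0.95
R4 (z=92.4): steady=0.75, uphill=0.95; AND[min(a, b)] → w = 0.75
Weighted average = (0.22·21.5 + 0.30·30.8 + 0.95·48.0 + 0.75·92.4) / (0.22 + 0.30 + 0.95 + 0.75)
  = 128.8700 / 2.2200 = 58.05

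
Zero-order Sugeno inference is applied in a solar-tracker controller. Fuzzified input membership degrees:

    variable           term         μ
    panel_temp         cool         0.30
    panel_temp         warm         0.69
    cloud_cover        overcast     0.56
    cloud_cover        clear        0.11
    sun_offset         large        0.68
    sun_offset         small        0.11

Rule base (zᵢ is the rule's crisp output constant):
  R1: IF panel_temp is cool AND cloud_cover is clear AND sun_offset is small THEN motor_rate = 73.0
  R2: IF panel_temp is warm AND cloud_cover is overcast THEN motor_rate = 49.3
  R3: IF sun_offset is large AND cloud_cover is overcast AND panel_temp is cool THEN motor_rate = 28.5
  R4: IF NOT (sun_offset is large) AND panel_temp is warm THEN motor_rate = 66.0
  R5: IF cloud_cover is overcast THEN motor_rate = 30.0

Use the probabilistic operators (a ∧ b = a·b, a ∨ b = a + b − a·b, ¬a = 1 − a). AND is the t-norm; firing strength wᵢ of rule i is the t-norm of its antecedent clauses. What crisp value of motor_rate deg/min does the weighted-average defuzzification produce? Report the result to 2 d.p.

41.98

R1 (z=73.0): cool=0.30, clear=0.11, small=0.11; AND[a·b] → w = 0.0036
R2 (z=49.3): warm=0.69, overcast=0.56; AND[a·b] → w = 0.3864
R3 (z=28.5): large=0.68, overcast=0.56, cool=0.30; AND[a·b] → w = 0.1142
R4 (z=66.0): ¬large=1−0.68=0.32, warm=0.69; AND[a·b] → w = 0.2208
R5 (z=30.0): overcast=0.56 → w = 0.5600
Weighted average = (0.0036·73.0 + 0.3864·49.3 + 0.1142·28.5 + 0.2208·66.0 + 0.5600·30.0) / (0.0036 + 0.3864 + 0.1142 + 0.2208 + 0.5600)
  = 53.9431 / 1.2851 = 41.98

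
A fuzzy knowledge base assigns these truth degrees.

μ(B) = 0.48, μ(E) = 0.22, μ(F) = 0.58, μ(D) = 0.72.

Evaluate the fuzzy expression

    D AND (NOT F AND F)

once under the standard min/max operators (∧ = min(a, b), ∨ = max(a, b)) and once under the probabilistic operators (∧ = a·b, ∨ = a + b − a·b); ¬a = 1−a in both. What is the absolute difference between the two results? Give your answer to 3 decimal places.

0.245

Under standard min/max:
  NOT F = 1 − 0.58 = 0.42
  NOT F AND F = min(a, b) on (0.42, 0.58) = 0.42
  D AND (NOT F AND F) = min(a, b) on (0.72, 0.42) = 0.42
  → value = 0.4200
Under probabilistic:
  NOT F = 1 − 0.5800 = 0.4200
  NOT F AND F = a·b on (0.4200, 0.5800) = 0.2436
  D AND (NOT F AND F) = a·b on (0.7200, 0.2436) = 0.1754
  → value = 0.1754
|0.4200 − 0.1754| = 0.245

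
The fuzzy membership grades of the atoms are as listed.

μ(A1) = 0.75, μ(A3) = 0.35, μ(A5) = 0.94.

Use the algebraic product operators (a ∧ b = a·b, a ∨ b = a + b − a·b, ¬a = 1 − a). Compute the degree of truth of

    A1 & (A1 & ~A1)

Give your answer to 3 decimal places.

~A1 = 1 − 0.7500 = 0.2500
A1 & ~A1 = a·b on (0.7500, 0.2500) = 0.1875
A1 & (A1 & ~A1) = a·b on (0.7500, 0.1875) = 0.1406

0.141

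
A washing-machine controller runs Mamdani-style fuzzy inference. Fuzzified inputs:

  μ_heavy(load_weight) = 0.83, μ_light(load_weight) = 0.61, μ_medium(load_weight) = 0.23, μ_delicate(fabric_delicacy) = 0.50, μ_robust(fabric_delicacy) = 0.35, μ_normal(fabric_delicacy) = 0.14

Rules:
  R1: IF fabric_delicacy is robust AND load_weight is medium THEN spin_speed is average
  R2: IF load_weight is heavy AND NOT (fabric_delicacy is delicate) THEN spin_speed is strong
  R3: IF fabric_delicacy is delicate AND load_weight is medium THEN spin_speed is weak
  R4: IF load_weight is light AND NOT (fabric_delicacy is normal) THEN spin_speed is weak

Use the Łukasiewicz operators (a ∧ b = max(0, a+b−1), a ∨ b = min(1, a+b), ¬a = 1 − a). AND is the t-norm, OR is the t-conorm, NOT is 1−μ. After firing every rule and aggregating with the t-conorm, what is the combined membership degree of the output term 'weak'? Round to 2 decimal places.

R1: robust=0.35, medium=0.23; AND[max(0, a+b−1)] → w = 0.00
R2: heavy=0.83, ¬delicate=1−0.50=0.50; AND[max(0, a+b−1)] → w = 0.33
R3: delicate=0.50, medium=0.23; AND[max(0, a+b−1)] → w = 0.00
R4: light=0.61, ¬normal=1−0.14=0.86; AND[max(0, a+b−1)] → w = 0.47
Rules with consequent 'weak': {R3, R4} → strengths 0.00, 0.47
Aggregate via t-conorm [min(1, a+b)]: 0.47

0.47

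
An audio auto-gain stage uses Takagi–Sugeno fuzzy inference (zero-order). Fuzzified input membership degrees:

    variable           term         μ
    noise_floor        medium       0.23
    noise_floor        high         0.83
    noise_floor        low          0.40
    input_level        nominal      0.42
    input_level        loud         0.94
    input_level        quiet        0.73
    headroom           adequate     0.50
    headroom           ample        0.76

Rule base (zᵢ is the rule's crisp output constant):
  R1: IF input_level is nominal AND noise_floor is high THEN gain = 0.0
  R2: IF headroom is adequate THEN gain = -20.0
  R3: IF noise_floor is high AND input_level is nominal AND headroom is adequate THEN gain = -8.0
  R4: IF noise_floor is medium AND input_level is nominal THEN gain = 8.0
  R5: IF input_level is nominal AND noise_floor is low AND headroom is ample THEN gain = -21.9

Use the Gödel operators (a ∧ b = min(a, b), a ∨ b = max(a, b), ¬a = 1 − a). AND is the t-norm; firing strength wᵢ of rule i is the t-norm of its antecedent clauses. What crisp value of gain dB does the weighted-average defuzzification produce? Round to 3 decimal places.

R1 (z=0.0): nominal=0.42, high=0.83; AND[min(a, b)] → w = 0.42
R2 (z=-20.0): adequate=0.50 → w = 0.50
R3 (z=-8.0): high=0.83, nominal=0.42, adequate=0.50; AND[min(a, b)] → w = 0.42
R4 (z=8.0): medium=0.23, nominal=0.42; AND[min(a, b)] → w = 0.23
R5 (z=-21.9): nominal=0.42, low=0.40, ample=0.76; AND[min(a, b)] → w = 0.40
Weighted average = (0.42·0.0 + 0.50·-20.0 + 0.42·-8.0 + 0.23·8.0 + 0.40·-21.9) / (0.42 + 0.50 + 0.42 + 0.23 + 0.40)
  = -20.2800 / 1.9700 = -10.294

-10.294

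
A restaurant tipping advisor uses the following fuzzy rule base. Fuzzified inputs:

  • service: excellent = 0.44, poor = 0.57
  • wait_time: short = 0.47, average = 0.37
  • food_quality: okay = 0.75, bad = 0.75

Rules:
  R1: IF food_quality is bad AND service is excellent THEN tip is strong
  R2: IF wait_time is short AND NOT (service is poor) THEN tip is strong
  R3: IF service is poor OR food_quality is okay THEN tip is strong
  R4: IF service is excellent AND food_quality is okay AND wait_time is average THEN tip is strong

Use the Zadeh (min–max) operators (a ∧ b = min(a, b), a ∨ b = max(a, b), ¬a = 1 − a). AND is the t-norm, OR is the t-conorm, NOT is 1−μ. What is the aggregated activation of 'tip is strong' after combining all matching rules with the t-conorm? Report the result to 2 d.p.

0.75

R1: bad=0.75, excellent=0.44; AND[min(a, b)] → w = 0.44
R2: short=0.47, ¬poor=1−0.57=0.43; AND[min(a, b)] → w = 0.43
R3: poor=0.57, okay=0.75; OR[max(a, b)] → w = 0.75
R4: excellent=0.44, okay=0.75, average=0.37; AND[min(a, b)] → w = 0.37
Rules with consequent 'strong': {R1, R2, R3, R4} → strengths 0.44, 0.43, 0.75, 0.37
Aggregate via t-conorm [max(a, b)]: 0.75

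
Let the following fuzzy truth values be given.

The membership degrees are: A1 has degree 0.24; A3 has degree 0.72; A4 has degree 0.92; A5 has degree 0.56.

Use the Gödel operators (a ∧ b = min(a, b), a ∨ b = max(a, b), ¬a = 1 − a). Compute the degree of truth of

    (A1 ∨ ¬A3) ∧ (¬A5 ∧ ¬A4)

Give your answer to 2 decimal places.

¬A3 = 1 − 0.72 = 0.28
A1 ∨ ¬A3 = max(a, b) on (0.24, 0.28) = 0.28
¬A5 = 1 − 0.56 = 0.44
¬A4 = 1 − 0.92 = 0.08
¬A5 ∧ ¬A4 = min(a, b) on (0.44, 0.08) = 0.08
(A1 ∨ ¬A3) ∧ (¬A5 ∧ ¬A4) = min(a, b) on (0.28, 0.08) = 0.08

0.08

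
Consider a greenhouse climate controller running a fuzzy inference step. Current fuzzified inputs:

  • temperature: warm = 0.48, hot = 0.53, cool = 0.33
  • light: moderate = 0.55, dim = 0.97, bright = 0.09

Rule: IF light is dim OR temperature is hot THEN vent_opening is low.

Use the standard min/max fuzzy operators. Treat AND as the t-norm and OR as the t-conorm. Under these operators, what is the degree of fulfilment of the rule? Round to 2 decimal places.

0.97

firing strength: dim=0.97, hot=0.53; OR[max(a, b)] → w = 0.97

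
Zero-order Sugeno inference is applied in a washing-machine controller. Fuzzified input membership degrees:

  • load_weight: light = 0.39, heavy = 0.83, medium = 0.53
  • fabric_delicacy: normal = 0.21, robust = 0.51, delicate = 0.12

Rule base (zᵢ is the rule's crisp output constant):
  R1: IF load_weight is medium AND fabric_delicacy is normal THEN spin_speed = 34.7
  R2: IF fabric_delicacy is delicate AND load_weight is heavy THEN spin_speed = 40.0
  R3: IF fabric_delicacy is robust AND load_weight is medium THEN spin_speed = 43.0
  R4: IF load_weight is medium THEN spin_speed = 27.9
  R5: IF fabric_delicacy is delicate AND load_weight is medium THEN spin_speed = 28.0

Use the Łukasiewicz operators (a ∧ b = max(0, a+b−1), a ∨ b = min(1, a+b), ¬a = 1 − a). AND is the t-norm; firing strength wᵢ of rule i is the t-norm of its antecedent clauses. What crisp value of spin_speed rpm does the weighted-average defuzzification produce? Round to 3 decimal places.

28.960

R1 (z=34.7): medium=0.53, normal=0.21; AND[max(0, a+b−1)] → w = 0.00
R2 (z=40.0): delicate=0.12, heavy=0.83; AND[max(0, a+b−1)] → w = 0.00
R3 (z=43.0): robust=0.51, medium=0.53; AND[max(0, a+b−1)] → w = 0.04
R4 (z=27.9): medium=0.53 → w = 0.53
R5 (z=28.0): delicate=0.12, medium=0.53; AND[max(0, a+b−1)] → w = 0.00
Weighted average = (0.00·34.7 + 0.00·40.0 + 0.04·43.0 + 0.53·27.9 + 0.00·28.0) / (0.00 + 0.00 + 0.04 + 0.53 + 0.00)
  = 16.5070 / 0.5700 = 28.960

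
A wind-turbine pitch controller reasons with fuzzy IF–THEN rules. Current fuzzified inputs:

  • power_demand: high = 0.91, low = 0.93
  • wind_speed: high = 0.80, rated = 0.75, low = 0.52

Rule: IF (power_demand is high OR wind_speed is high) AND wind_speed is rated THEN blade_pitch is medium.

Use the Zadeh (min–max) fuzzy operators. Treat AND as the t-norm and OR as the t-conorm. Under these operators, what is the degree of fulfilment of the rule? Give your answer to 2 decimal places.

0.75

firing strength: (high=0.91 OR high=0.80) = 0.91; AND[min(a, b)] with rated=0.75 → w = 0.75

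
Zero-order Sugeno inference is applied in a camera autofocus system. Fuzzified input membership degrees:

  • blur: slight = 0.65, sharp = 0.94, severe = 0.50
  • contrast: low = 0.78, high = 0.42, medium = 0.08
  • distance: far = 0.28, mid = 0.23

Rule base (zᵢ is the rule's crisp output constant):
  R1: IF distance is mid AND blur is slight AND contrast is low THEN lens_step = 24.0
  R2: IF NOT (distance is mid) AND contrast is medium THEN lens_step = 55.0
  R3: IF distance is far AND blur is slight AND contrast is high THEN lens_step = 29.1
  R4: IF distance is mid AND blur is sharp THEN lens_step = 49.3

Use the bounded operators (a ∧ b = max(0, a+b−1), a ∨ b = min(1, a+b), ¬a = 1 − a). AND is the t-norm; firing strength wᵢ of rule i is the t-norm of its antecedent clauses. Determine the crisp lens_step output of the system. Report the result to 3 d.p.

49.300

R1 (z=24.0): mid=0.23, slight=0.65, low=0.78; AND[max(0, a+b−1)] → w = 0.00
R2 (z=55.0): ¬mid=1−0.23=0.77, medium=0.08; AND[max(0, a+b−1)] → w = 0.00
R3 (z=29.1): far=0.28, slight=0.65, high=0.42; AND[max(0, a+b−1)] → w = 0.00
R4 (z=49.3): mid=0.23, sharp=0.94; AND[max(0, a+b−1)] → w = 0.17
Weighted average = (0.00·24.0 + 0.00·55.0 + 0.00·29.1 + 0.17·49.3) / (0.00 + 0.00 + 0.00 + 0.17)
  = 8.3810 / 0.1700 = 49.300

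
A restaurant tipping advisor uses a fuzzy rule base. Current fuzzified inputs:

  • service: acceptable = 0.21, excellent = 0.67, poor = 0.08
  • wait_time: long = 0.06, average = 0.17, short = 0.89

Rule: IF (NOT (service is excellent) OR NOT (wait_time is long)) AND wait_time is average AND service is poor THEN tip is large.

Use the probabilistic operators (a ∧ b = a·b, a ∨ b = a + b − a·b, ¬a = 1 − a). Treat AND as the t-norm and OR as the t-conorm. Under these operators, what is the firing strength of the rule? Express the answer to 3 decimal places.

0.013

firing strength: (¬excellent=1−0.67=0.33 OR ¬long=1−0.06=0.94) = 0.9598; AND[a·b] with average=0.17, poor=0.08 → w = 0.0131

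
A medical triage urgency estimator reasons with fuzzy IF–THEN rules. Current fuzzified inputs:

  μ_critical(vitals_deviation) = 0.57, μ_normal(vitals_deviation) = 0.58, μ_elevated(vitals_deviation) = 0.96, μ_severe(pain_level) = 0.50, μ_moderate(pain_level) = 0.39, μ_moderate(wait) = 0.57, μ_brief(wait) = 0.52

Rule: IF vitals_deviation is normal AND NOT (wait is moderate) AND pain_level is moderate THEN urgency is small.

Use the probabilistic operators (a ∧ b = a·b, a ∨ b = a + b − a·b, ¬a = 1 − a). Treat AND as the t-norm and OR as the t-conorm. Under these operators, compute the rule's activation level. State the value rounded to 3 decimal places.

firing strength: normal=0.58, ¬moderate=1−0.57=0.43, moderate=0.39; AND[a·b] → w = 0.0973

0.097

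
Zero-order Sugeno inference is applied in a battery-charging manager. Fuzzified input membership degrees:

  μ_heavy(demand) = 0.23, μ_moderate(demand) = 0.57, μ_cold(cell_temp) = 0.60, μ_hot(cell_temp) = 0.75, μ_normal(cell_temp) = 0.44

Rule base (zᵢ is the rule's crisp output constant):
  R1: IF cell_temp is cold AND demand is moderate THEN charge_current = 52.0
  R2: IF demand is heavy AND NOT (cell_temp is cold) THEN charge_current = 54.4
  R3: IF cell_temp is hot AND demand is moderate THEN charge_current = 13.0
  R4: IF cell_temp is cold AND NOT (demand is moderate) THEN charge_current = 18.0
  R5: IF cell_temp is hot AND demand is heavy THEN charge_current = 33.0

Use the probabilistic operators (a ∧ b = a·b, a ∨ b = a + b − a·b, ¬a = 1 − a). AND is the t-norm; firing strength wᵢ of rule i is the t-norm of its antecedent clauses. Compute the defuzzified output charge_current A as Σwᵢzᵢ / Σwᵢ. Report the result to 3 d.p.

R1 (z=52.0): cold=0.60, moderate=0.57; AND[a·b] → w = 0.3420
R2 (z=54.4): heavy=0.23, ¬cold=1−0.60=0.40; AND[a·b] → w = 0.0920
R3 (z=13.0): hot=0.75, moderate=0.57; AND[a·b] → w = 0.4275
R4 (z=18.0): cold=0.60, ¬moderate=1−0.57=0.43; AND[a·b] → w = 0.2580
R5 (z=33.0): hot=0.75, heavy=0.23; AND[a·b] → w = 0.1725
Weighted average = (0.3420·52.0 + 0.0920·54.4 + 0.4275·13.0 + 0.2580·18.0 + 0.1725·33.0) / (0.3420 + 0.0920 + 0.4275 + 0.2580 + 0.1725)
  = 38.6828 / 1.2920 = 29.940

29.940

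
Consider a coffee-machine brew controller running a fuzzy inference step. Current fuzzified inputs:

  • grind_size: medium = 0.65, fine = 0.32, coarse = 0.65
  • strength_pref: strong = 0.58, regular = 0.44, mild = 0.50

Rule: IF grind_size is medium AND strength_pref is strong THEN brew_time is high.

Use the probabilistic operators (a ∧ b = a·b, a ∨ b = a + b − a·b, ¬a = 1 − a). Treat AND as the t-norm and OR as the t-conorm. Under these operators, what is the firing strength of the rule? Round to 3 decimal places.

firing strength: medium=0.65, strong=0.58; AND[a·b] → w = 0.3770

0.377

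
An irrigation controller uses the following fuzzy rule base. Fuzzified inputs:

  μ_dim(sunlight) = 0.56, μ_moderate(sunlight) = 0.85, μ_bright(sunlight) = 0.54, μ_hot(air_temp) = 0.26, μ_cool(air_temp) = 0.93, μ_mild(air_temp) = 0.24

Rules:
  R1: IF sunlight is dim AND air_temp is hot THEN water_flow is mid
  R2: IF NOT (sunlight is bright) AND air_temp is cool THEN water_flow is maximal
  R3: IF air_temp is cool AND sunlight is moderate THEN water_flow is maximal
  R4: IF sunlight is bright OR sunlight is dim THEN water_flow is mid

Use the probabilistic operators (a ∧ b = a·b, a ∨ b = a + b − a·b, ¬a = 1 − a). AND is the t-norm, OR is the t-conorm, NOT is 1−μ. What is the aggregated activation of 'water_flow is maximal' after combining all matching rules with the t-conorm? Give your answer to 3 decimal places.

0.880

R1: dim=0.56, hot=0.26; AND[a·b] → w = 0.1456
R2: ¬bright=1−0.54=0.46, cool=0.93; AND[a·b] → w = 0.4278
R3: cool=0.93, moderate=0.85; AND[a·b] → w = 0.7905
R4: bright=0.54, dim=0.56; OR[a + b − a·b] → w = 0.7976
Rules with consequent 'maximal': {R2, R3} → strengths 0.4278, 0.7905
Aggregate via t-conorm [a + b − a·b]: 0.8801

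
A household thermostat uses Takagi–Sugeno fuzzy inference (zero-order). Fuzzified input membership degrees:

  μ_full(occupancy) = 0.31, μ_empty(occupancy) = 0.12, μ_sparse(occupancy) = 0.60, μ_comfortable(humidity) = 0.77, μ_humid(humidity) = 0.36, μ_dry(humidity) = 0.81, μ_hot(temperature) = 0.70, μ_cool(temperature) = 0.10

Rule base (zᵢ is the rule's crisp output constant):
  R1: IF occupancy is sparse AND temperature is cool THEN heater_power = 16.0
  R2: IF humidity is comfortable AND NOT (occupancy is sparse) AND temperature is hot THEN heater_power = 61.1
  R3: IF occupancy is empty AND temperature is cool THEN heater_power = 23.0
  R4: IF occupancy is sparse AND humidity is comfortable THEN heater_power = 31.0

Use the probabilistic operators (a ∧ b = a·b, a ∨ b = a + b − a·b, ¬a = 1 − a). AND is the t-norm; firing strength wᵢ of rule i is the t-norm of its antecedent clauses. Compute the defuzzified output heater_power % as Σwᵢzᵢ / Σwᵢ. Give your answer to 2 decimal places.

38.33

R1 (z=16.0): sparse=0.60, cool=0.10; AND[a·b] → w = 0.0600
R2 (z=61.1): comfortable=0.77, ¬sparse=1−0.60=0.40, hot=0.70; AND[a·b] → w = 0.2156
R3 (z=23.0): empty=0.12, cool=0.10; AND[a·b] → w = 0.0120
R4 (z=31.0): sparse=0.60, comfortable=0.77; AND[a·b] → w = 0.4620
Weighted average = (0.0600·16.0 + 0.2156·61.1 + 0.0120·23.0 + 0.4620·31.0) / (0.0600 + 0.2156 + 0.0120 + 0.4620)
  = 28.7312 / 0.7496 = 38.33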